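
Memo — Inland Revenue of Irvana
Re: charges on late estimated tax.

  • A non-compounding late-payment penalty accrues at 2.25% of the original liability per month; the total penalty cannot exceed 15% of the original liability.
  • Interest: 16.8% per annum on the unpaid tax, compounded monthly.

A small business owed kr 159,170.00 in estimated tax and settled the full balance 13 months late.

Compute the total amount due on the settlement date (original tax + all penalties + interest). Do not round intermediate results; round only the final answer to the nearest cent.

kr 214,577.23

Penalty (uncapped): 13 × 2.25% × kr 159,170.00 = kr 46,557.23…; cap = 15% × kr 159,170.00 = kr 23,875.50 → penalty = kr 23,875.50
Interest (16.8%/yr ÷ 12 = 1.4%/month): kr 159,170.00 × ((1 + 0.014)^13 − 1) = kr 31,531.7293…
Total = kr 159,170.00 + kr 23,875.5000 + kr 31,531.7293… = kr 214,577.23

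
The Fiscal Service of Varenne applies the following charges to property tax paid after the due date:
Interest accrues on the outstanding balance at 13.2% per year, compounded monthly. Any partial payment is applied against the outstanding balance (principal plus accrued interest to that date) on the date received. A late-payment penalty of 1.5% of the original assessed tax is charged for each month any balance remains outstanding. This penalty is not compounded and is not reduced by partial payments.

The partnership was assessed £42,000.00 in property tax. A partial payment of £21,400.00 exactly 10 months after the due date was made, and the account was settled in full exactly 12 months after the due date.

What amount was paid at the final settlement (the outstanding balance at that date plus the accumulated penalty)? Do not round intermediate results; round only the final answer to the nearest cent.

£33,578.63

Monthly rate = 13.2% ÷ 12 = 1.1%
Balance at month 10: £42,000.0000 × (1 + 0.011)^10 = £46,855.5291…
After £21,400.00 payment: £46,855.5291… − £21,400.00 = £25,455.5291…
Balance at month 12: £25,455.5291… × (1 + 0.011)^2 = £26,018.6309…
Penalty: 12 × 1.5% × £42,000.00 = £7,560.00
Final settlement = outstanding balance + penalty = £26,018.6309… + £7,560.00 = £33,578.63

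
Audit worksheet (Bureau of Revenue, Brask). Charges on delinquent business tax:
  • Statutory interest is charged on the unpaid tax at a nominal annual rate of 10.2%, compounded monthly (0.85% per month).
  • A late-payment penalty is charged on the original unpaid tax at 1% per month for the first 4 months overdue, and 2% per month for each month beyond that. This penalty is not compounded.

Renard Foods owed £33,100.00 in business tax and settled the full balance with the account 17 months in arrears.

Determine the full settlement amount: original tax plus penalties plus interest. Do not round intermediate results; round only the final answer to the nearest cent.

£48,152.43

Penalty, months 1–4: 4 × 1% × £33,100.00 = £1,324.00
Penalty, months 5–17: 13 × 2% × £33,100.00 = £8,606.00
Interest: £33,100.00 × ((1 + 0.0085)^17 − 1) = £33,100.00 × 0.1547563… = £5,122.4338…
Total = £33,100.00 + £9,930.0000 + £5,122.4338… = £48,152.43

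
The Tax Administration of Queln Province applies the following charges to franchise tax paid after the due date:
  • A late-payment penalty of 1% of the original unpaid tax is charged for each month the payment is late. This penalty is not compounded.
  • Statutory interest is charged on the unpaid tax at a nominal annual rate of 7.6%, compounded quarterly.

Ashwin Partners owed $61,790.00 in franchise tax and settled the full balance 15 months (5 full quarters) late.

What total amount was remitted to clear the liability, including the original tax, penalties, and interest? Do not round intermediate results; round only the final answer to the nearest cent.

Late-payment penalty = 1% × $61,790.00 × 15 mo = $9,268.50
Interest (7.6%/yr ÷ 4 = 1.9%/quarter): $61,790.00 × ((1 + 0.019)^5 − 1) = $6,097.3905…
Total = $61,790.00 + $9,268.5000 + $6,097.3905… = $77,155.89

$77,155.89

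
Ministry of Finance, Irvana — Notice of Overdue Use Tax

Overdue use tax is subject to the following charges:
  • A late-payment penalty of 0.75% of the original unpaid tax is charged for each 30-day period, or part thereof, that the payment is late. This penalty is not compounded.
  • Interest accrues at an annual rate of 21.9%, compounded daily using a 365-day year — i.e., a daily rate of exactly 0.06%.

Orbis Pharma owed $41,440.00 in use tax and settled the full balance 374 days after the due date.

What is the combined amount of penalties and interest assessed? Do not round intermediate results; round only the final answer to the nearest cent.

$14,462.03

Penalty periods: ⌈374/30⌉ = 13; penalty = 13 × 0.75% × $41,440.00 = $4,040.40
Interest: $41,440.00 × ((1 + 0.0006)^374 − 1) = $41,440.00 × 0.25148733… = $10,421.6349…
Penalties + interest = $4,040.4000 + $10,421.6349… = $14,462.03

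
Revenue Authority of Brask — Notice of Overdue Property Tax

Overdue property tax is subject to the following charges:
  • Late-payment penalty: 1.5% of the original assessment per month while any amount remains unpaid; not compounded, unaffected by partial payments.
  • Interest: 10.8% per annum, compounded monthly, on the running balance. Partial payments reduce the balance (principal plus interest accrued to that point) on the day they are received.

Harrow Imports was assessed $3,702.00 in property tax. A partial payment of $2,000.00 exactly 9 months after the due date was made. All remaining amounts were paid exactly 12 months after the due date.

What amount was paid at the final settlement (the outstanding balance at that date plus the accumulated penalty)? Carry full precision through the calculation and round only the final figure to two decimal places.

$2,734.09

Monthly rate = 10.8% ÷ 12 = 0.9%
Balance at month 9: $3,702.0000 × (1 + 0.009)^9 = $4,012.8868…
After $2,000.00 payment: $4,012.8868… − $2,000.00 = $2,012.8868…
Balance at month 12: $2,012.8868… × (1 + 0.009)^3 = $2,067.7254…
Penalty: 12 × 1.5% × $3,702.00 = $666.36
Final settlement = outstanding balance + penalty = $2,067.7254… + $666.36 = $2,734.09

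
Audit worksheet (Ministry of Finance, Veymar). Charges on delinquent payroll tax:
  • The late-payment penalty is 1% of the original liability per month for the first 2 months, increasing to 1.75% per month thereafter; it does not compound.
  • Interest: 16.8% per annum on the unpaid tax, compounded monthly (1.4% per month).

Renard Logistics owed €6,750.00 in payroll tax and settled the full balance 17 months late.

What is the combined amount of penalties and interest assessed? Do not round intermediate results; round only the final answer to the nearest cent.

€3,706.54

Penalty, months 1–2: 2 × 1% × €6,750.00 = €135.00
Penalty, months 3–17: 15 × 1.75% × €6,750.00 = €1,771.88…
Interest: €6,750.00 × ((1 + 0.014)^17 − 1) = €6,750.00 × 0.2666168… = €1,799.6632…
Penalties + interest = €1,906.8750 + €1,799.6632… = €3,706.54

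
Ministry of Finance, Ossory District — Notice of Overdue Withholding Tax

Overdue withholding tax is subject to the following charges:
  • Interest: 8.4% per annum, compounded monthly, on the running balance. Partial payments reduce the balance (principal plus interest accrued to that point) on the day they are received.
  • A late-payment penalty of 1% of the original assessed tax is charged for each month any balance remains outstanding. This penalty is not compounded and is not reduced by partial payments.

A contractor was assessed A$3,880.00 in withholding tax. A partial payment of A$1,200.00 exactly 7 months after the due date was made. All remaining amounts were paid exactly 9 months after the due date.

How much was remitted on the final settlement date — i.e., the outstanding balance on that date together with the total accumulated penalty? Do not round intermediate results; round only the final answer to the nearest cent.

Monthly rate = 8.4% ÷ 12 = 0.7%
Balance at month 7: A$3,880.0000 × (1 + 0.007)^7 = A$4,074.1594…
After A$1,200.00 payment: A$4,074.1594… − A$1,200.00 = A$2,874.1594…
Balance at month 9: A$2,874.1594… × (1 + 0.007)^2 = A$2,914.5385…
Penalty: 9 × 1% × A$3,880.00 = A$349.20
Final settlement = outstanding balance + penalty = A$2,914.5385… + A$349.20 = A$3,263.74

A$3,263.74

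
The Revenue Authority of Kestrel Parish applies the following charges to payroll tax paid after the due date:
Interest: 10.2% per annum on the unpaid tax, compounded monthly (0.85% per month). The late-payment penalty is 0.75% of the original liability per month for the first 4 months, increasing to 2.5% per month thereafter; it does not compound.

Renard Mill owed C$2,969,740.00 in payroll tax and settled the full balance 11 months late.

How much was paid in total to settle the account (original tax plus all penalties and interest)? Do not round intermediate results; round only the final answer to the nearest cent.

C$3,868,314.50

Penalty, months 1–4: 4 × 0.75% × C$2,969,740.00 = C$89,092.20
Penalty, months 5–11: 7 × 2.5% × C$2,969,740.00 = C$519,704.50
Interest: C$2,969,740.00 × ((1 + 0.0085)^11 − 1) = C$2,969,740.00 × 0.0975768… = C$289,777.7971…
Total = C$2,969,740.00 + C$608,796.7000 + C$289,777.7971… = C$3,868,314.50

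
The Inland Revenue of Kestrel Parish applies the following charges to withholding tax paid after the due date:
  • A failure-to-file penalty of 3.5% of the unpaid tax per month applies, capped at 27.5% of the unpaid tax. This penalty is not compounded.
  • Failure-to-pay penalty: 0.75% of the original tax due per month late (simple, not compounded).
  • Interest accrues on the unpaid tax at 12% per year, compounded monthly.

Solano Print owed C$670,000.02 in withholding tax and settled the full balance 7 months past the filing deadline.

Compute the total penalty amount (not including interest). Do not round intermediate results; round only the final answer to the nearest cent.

Failure-to-file: 7 × 3.5% × C$670,000.02 = C$164,150.00… (under the 27.5% cap)
Failure-to-pay penalty = 0.75% × C$670,000.02 × 7 mo = C$35,175.00…
Total penalty = C$164,150.00… + C$35,175.00… = C$199,325.01

C$199,325.01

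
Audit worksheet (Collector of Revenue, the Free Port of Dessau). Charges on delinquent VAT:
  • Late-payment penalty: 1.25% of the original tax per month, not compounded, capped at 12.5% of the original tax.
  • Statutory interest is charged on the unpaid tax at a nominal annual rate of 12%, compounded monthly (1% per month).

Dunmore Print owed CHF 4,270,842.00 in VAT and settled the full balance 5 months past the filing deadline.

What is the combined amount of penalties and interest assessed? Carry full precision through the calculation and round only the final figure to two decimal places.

Penalty: 5 × 1.25% × CHF 4,270,842.00 = CHF 266,927.63… (below the 12.5% cap of CHF 533,855.25)
Interest: CHF 4,270,842.00 × ((1 + 0.01)^5 − 1) = CHF 4,270,842.00 × 0.0510101… = CHF 217,855.8644…
Penalties + interest = CHF 266,927.6250 + CHF 217,855.8644… = CHF 484,783.49

CHF 484,783.49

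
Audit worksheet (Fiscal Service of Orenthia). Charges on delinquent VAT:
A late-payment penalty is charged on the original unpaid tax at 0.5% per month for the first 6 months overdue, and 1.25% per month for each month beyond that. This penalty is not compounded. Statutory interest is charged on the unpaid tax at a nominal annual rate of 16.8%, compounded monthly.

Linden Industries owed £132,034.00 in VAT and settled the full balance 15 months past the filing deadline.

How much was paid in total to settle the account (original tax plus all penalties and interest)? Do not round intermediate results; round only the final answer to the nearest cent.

£181,465.23

Penalty, months 1–6: 6 × 0.5% × £132,034.00 = £3,961.02
Penalty, months 7–15: 9 × 1.25% × £132,034.00 = £14,853.83…
Interest (16.8%/yr ÷ 12 = 1.4%/month): £132,034.00 × ((1 + 0.014)^15 − 1) = £30,616.3887…
Total = £132,034.00 + £18,814.8450 + £30,616.3887… = £181,465.23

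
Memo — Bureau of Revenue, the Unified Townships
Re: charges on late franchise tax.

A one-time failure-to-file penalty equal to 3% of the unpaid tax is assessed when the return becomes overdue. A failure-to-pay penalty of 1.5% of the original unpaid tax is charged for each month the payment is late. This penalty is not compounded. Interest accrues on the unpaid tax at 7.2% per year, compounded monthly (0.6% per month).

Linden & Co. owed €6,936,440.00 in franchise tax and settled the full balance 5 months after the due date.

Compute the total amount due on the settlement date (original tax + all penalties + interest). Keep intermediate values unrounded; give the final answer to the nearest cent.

Failure-to-file penalty: 3% × €6,936,440.00 = €208,093.20
Failure-to-pay penalty = 1.5% × €6,936,440.00 × 5 mo = €520,233.00
Interest: €6,936,440.00 × ((1 + 0.006)^5 − 1) = €6,936,440.00 × 0.0303622… = €210,605.3461…
Total = €6,936,440.00 + €728,326.2000 + €210,605.3461… = €7,875,371.55

€7,875,371.55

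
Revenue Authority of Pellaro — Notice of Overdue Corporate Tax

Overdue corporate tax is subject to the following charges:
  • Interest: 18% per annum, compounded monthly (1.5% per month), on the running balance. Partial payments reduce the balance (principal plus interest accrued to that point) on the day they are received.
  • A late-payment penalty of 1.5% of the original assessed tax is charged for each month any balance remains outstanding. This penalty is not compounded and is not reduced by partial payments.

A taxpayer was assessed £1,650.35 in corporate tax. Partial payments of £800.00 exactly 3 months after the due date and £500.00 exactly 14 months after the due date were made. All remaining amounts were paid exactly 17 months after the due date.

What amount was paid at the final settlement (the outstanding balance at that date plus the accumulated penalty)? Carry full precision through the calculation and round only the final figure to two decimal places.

Balance at month 3: £1,650.3500 × (1 + 0.015)^3 = £1,725.7353…
After £800.00 payment: £1,725.7353… − £800.00 = £925.7353…
Balance at month 14: £925.7353… × (1 + 0.015)^11 = £1,090.4689…
After £500.00 payment: £1,090.4689… − £500.00 = £590.4689…
Balance at month 17: £590.4689… × (1 + 0.015)^3 = £617.4406…
Penalty: 17 × 1.5% × £1,650.35 = £420.84…
Final settlement = outstanding balance + penalty = £617.4406… + £420.84… = £1,038.28

£1,038.28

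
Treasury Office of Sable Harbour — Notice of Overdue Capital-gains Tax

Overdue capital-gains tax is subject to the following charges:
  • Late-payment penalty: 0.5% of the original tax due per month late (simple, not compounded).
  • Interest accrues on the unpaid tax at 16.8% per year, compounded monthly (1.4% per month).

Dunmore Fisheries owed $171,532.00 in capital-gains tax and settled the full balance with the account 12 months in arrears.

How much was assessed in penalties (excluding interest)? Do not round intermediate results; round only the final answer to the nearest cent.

Late-payment penalty: 12 × 0.5% × $171,532.00 = $10,291.92

$10,291.92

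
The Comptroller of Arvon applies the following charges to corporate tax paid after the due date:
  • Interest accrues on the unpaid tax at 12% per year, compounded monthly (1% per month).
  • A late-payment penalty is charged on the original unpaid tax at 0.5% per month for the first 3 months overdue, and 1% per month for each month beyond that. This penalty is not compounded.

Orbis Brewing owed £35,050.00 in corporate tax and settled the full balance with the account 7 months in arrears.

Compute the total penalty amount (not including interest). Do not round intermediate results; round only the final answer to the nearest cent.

£1,927.75

Penalty, months 1–3: 3 × 0.5% × £35,050.00 = £525.75
Penalty, months 4–7: 4 × 1% × £35,050.00 = £1,402.00
Total penalty = £525.75 + £1,402.00 = £1,927.75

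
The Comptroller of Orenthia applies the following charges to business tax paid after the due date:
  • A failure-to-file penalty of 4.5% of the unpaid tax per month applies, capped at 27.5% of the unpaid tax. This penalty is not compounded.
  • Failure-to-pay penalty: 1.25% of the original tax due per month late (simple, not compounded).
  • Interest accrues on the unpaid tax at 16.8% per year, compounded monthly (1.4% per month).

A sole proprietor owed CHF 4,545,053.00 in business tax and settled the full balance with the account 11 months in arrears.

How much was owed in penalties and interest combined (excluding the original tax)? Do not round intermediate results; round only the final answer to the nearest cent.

CHF 2,625,884.78

Failure-to-file: 11 × 4.5% × CHF 4,545,053.00 = CHF 2,249,801.24…, capped at 27.5% × CHF 4,545,053.00 = CHF 1,249,889.58…
Failure-to-pay penalty: 11 × 1.25% × CHF 4,545,053.00 = CHF 624,944.79…
Interest: CHF 4,545,053.00 × ((1 + 0.014)^11 − 1) = CHF 4,545,053.00 × 0.1652457… = CHF 751,050.4157…
Penalties + interest = CHF 1,874,834.3625 + CHF 751,050.4157… = CHF 2,625,884.78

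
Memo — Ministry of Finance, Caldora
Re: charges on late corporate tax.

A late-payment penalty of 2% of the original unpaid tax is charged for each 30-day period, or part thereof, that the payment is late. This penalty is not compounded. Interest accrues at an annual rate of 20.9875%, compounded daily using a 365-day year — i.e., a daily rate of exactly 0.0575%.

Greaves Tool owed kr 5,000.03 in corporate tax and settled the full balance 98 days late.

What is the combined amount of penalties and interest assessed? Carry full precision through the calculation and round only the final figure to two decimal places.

Penalty periods: ⌈98/30⌉ = 4; penalty = 4 × 2% × kr 5,000.03 = kr 400.00…
Interest: kr 5,000.03 × ((1 + 0.000575)^98 − 1) = kr 5,000.03 × 0.05795077… = kr 289.7556…
Penalties + interest = kr 400.0024 + kr 289.7556… = kr 689.76

kr 689.76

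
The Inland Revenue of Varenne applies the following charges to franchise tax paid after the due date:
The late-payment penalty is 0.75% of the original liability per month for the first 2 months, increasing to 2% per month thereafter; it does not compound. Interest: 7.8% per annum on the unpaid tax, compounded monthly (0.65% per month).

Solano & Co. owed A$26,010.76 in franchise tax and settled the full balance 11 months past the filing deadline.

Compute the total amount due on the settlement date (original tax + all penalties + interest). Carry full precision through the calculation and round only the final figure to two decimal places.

Penalty, months 1–2: 2 × 0.75% × A$26,010.76 = A$390.16…
Penalty, months 3–11: 9 × 2% × A$26,010.76 = A$4,681.94…
Interest: A$26,010.76 × ((1 + 0.0065)^11 − 1) = A$26,010.76 × 0.0738697… = A$1,921.4059…
Total = A$26,010.76 + A$5,072.0982 + A$1,921.4059… = A$33,004.26

A$33,004.26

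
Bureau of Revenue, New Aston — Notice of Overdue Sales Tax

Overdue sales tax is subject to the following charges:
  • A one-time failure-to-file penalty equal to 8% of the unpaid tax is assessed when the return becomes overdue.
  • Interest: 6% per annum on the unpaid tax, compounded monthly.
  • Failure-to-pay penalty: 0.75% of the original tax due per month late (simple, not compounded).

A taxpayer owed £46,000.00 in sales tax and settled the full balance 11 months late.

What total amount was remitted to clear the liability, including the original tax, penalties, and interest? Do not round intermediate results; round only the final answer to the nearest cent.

Failure-to-file penalty: 8% × £46,000.00 = £3,680.00
Failure-to-pay penalty = 0.75% × £46,000.00 × 11 mo = £3,795.00
Interest (6%/yr ÷ 12 = 0.5%/month): £46,000.00 × ((1 + 0.005)^11 − 1) = £2,594.2083…
Total = £46,000.00 + £7,475.0000 + £2,594.2083… = £56,069.21

£56,069.21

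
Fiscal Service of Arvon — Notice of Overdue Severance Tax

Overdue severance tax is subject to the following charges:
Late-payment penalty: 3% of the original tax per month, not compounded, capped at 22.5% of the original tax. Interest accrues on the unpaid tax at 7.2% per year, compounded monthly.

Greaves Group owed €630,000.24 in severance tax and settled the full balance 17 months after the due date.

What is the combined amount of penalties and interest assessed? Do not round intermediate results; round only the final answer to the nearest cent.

€209,189.07

Penalty (uncapped): 17 × 3% × €630,000.24 = €321,300.12…; cap = 22.5% × €630,000.24 = €141,750.05… → penalty = €141,750.05…
Interest (7.2%/yr ÷ 12 = 0.6%/month): €630,000.24 × ((1 + 0.006)^17 − 1) = €67,439.0140…
Penalties + interest = €141,750.0540 + €67,439.0140… = €209,189.07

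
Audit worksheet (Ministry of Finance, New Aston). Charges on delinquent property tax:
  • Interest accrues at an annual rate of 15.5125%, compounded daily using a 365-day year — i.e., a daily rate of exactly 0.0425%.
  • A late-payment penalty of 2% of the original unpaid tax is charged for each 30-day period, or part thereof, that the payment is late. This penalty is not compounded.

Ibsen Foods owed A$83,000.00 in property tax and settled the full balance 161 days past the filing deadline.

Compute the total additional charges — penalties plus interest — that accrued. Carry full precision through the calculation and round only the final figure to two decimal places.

A$15,836.79

Penalty periods: ⌈161/30⌉ = 6; penalty = 6 × 2% × A$83,000.00 = A$9,960.00
Interest: A$83,000.00 × ((1 + 0.000425)^161 − 1) = A$83,000.00 × 0.07080474… = A$5,876.7938…
Penalties + interest = A$9,960.0000 + A$5,876.7938… = A$15,836.79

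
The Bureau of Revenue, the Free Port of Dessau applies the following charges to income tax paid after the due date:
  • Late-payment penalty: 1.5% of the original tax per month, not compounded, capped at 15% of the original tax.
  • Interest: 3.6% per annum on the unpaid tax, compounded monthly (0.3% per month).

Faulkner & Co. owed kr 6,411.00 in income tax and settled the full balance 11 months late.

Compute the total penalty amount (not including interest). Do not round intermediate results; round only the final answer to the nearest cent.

Penalty (uncapped): 11 × 1.5% × kr 6,411.00 = kr 1,057.82…; cap = 15% × kr 6,411.00 = kr 961.65 → penalty = kr 961.65

kr 961.65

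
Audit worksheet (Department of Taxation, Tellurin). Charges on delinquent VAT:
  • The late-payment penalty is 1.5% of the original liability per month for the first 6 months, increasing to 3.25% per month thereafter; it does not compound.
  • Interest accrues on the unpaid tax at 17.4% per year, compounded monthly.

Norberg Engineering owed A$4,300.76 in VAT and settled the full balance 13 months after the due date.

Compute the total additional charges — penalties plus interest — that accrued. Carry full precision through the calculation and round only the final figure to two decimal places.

Penalty, months 1–6: 6 × 1.5% × A$4,300.76 = A$387.07…
Penalty, months 7–13: 7 × 3.25% × A$4,300.76 = A$978.42…
Interest (17.4%/yr ÷ 12 = 1.45%/month): A$4,300.76 × ((1 + 0.0145)^13 − 1) = A$885.1130…
Penalties + interest = A$1,365.4913 + A$885.1130… = A$2,250.60

A$2,250.60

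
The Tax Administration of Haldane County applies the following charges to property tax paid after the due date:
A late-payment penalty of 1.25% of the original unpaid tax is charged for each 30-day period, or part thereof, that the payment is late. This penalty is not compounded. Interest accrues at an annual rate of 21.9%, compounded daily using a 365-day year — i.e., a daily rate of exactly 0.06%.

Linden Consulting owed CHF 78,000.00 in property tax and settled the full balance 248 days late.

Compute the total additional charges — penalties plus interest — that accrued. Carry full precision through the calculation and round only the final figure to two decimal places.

Penalty periods: ⌈248/30⌉ = 9; penalty = 9 × 1.25% × CHF 78,000.00 = CHF 8,775.00
Interest: CHF 78,000.00 × ((1 + 0.0006)^248 − 1) = CHF 78,000.00 × 0.16038910… = CHF 12,510.3496…
Penalties + interest = CHF 8,775.0000 + CHF 12,510.3496… = CHF 21,285.35

CHF 21,285.35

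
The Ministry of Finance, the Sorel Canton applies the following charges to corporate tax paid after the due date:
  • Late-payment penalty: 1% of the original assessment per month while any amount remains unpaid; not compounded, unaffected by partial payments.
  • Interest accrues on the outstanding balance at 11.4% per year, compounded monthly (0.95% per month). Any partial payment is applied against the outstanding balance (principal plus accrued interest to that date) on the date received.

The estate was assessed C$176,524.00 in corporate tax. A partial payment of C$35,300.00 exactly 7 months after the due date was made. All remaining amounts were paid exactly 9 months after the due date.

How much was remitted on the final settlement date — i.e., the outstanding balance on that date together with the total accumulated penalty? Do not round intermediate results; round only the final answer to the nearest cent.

C$172,116.50

Balance at month 7: C$176,524.0000 × (1 + 0.0095)^7 = C$188,602.7509…
After C$35,300.00 payment: C$188,602.7509… − C$35,300.00 = C$153,302.7509…
Balance at month 9: C$153,302.7509… × (1 + 0.0095)^2 = C$156,229.3387…
Penalty: 9 × 1% × C$176,524.00 = C$15,887.16
Final settlement = outstanding balance + penalty = C$156,229.3387… + C$15,887.16 = C$172,116.50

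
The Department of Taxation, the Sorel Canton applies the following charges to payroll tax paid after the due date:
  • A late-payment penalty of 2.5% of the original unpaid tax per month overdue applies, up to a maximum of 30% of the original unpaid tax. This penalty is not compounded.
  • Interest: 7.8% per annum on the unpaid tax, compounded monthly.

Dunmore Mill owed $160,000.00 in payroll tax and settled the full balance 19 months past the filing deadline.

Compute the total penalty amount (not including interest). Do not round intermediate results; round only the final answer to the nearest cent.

Penalty (uncapped): 19 × 2.5% × $160,000.00 = $76,000.00; cap = 30% × $160,000.00 = $48,000.00 → penalty = $48,000.00

$48,000.00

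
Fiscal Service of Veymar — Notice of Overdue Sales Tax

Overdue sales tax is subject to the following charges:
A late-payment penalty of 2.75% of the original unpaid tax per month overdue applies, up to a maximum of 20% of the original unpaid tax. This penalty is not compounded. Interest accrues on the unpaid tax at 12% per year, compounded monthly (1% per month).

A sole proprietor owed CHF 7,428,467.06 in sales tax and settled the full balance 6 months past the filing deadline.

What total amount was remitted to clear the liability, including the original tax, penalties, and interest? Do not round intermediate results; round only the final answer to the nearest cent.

CHF 9,111,164.54

Penalty: 6 × 2.75% × CHF 7,428,467.06 = CHF 1,225,697.06… (below the 20% cap of CHF 1,485,693.41…)
Interest: CHF 7,428,467.06 × ((1 + 0.01)^6 − 1) = CHF 7,428,467.06 × 0.0615202… = CHF 457,000.4123…
Total = CHF 7,428,467.06 + CHF 1,225,697.0649 + CHF 457,000.4123… = CHF 9,111,164.54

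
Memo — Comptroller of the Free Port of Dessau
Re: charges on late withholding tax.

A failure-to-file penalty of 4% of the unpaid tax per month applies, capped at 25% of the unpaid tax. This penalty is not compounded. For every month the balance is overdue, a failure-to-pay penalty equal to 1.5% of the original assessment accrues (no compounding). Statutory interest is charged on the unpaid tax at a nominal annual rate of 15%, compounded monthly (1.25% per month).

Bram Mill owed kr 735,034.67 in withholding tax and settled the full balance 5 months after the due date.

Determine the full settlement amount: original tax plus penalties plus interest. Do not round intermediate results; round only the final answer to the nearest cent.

Failure-to-file: 5 × 4% × kr 735,034.67 = kr 147,006.93… (under the 25% cap)
Failure-to-pay penalty: 5 × 1.5% × kr 735,034.67 = kr 55,127.60…
Interest: kr 735,034.67 × ((1 + 0.0125)^5 − 1) = kr 735,034.67 × 0.0640822… = kr 47,102.6046…
Total = kr 735,034.67 + kr 202,134.5343… + kr 47,102.6046… = kr 984,271.81

kr 984,271.81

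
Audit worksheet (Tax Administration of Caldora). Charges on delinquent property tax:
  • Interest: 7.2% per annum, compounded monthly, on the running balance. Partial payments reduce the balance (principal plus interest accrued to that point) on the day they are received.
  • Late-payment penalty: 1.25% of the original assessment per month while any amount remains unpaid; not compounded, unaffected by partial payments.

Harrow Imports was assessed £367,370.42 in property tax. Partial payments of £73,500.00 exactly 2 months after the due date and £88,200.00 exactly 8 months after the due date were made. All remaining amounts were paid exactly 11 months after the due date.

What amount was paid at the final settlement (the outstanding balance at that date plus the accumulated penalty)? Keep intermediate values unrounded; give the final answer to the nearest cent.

£275,508.20

Monthly rate = 7.2% ÷ 12 = 0.6%
Balance at month 2: £367,370.4200 × (1 + 0.006)^2 = £371,792.0904…
After £73,500.00 payment: £371,792.0904… − £73,500.00 = £298,292.0904…
Balance at month 8: £298,292.0904… × (1 + 0.006)^6 = £309,192.9778…
After £88,200.00 payment: £309,192.9778… − £88,200.00 = £220,992.9778…
Balance at month 11: £220,992.9778… × (1 + 0.006)^3 = £224,994.7664…
Penalty: 11 × 1.25% × £367,370.42 = £50,513.43…
Final settlement = outstanding balance + penalty = £224,994.7664… + £50,513.43… = £275,508.20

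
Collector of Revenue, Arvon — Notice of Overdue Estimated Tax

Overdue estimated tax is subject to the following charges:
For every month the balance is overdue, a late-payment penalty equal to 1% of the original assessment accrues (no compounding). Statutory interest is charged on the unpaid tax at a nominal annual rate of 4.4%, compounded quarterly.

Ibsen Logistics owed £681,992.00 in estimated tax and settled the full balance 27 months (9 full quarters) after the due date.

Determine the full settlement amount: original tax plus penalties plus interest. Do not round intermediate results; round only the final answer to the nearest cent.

£936,695.33

Late-payment penalty: 27 × 1% × £681,992.00 = £184,137.84
Interest (4.4%/yr ÷ 4 = 1.1%/quarter): £681,992.00 × ((1 + 0.011)^9 − 1) = £70,565.4866…
Total = £681,992.00 + £184,137.8400 + £70,565.4866… = £936,695.33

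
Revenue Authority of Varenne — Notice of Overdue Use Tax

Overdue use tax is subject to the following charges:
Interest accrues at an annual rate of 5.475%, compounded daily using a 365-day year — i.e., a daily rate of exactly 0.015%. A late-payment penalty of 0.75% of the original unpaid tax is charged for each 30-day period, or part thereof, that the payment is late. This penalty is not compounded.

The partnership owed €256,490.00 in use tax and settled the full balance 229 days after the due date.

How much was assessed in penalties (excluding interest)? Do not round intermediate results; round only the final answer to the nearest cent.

€15,389.40

Penalty periods: ⌈229/30⌉ = 8; penalty = 8 × 0.75% × €256,490.00 = €15,389.40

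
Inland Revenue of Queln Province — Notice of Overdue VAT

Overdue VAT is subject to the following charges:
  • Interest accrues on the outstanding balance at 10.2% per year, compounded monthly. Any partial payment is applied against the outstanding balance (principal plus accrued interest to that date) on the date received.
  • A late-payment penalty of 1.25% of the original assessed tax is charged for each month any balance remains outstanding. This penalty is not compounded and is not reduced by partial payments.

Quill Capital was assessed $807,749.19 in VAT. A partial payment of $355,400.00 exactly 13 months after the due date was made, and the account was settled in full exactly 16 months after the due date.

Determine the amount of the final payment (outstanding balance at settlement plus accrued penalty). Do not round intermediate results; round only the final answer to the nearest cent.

Monthly rate = 10.2% ÷ 12 = 0.85%
Balance at month 13: $807,749.1900 × (1 + 0.0085)^13 = $901,702.4804…
After $355,400.00 payment: $901,702.4804… − $355,400.00 = $546,302.4804…
Balance at month 16: $546,302.4804… × (1 + 0.0085)^3 = $560,351.9402…
Penalty: 16 × 1.25% × $807,749.19 = $161,549.84…
Final settlement = outstanding balance + penalty = $560,351.9402… + $161,549.84… = $721,901.78

$721,901.78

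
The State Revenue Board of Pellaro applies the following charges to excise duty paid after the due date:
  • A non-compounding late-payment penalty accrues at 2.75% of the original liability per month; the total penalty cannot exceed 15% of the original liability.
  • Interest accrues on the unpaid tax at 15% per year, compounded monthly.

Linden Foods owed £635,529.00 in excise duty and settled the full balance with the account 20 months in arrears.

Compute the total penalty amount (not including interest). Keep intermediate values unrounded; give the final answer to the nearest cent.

£95,329.35

Penalty (uncapped): 20 × 2.75% × £635,529.00 = £349,540.95; cap = 15% × £635,529.00 = £95,329.35 → penalty = £95,329.35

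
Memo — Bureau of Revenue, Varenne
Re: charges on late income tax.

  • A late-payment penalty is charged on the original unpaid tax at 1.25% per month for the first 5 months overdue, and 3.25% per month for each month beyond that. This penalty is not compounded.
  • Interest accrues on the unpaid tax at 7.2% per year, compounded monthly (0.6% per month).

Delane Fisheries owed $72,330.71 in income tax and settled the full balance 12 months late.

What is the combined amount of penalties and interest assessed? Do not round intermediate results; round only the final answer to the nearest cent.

Penalty, months 1–5: 5 × 1.25% × $72,330.71 = $4,520.67…
Penalty, months 6–12: 7 × 3.25% × $72,330.71 = $16,455.24…
Interest: $72,330.71 × ((1 + 0.006)^12 − 1) = $72,330.71 × 0.0744242… = $5,383.1529…
Penalties + interest = $20,975.9059 + $5,383.1529… = $26,359.06

$26,359.06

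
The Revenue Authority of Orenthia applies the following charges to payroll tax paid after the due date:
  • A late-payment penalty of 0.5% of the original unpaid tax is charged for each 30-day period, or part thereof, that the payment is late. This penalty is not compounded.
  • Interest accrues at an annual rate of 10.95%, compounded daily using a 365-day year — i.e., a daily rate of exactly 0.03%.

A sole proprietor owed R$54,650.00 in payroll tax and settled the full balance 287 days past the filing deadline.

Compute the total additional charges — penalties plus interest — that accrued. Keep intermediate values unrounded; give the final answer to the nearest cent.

Penalty periods: ⌈287/30⌉ = 10; penalty = 10 × 0.5% × R$54,650.00 = R$2,732.50
Interest: R$54,650.00 × ((1 + 0.0003)^287 − 1) = R$54,650.00 × 0.08990124… = R$4,913.1028…
Penalties + interest = R$2,732.5000 + R$4,913.1028… = R$7,645.60

R$7,645.60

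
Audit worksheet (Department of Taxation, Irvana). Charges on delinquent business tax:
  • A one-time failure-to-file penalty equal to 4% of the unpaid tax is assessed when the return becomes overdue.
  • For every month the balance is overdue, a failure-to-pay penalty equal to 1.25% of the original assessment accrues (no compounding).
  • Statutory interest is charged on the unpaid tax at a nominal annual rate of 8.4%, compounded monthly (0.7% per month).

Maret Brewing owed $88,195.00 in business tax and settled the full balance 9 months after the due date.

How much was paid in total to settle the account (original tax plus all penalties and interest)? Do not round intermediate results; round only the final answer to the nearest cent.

$107,359.17

Failure-to-file penalty: 4% × $88,195.00 = $3,527.80
Failure-to-pay penalty: 9 × 1.25% × $88,195.00 = $9,921.94…
Interest: $88,195.00 × ((1 + 0.007)^9 − 1) = $88,195.00 × 0.0647931… = $5,714.4289…
Total = $88,195.00 + $13,449.7375 + $5,714.4289… = $107,359.17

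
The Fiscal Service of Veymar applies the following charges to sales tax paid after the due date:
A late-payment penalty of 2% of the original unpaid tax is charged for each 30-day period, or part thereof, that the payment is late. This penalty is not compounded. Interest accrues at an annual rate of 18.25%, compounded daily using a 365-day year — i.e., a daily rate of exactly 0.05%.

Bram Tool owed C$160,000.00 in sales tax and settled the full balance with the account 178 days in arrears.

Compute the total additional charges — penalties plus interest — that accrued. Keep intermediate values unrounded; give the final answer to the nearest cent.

Penalty periods: ⌈178/30⌉ = 6; penalty = 6 × 2% × C$160,000.00 = C$19,200.00
Interest: C$160,000.00 × ((1 + 0.0005)^178 − 1) = C$160,000.00 × 0.09305634… = C$14,889.0150…
Penalties + interest = C$19,200.0000 + C$14,889.0150… = C$34,089.01

C$34,089.01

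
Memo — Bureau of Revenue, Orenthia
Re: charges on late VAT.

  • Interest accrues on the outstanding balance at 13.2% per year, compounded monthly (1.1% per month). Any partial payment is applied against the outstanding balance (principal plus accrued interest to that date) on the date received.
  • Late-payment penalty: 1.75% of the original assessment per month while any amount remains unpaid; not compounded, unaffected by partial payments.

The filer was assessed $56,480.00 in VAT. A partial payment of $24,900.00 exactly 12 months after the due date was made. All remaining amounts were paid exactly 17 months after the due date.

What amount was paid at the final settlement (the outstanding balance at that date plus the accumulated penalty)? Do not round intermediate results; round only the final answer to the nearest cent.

$58,527.18

Balance at month 12: $56,480.0000 × (1 + 0.011)^12 = $64,403.3644…
After $24,900.00 payment: $64,403.3644… − $24,900.00 = $39,503.3644…
Balance at month 17: $39,503.3644… × (1 + 0.011)^5 = $41,724.3772…
Penalty: 17 × 1.75% × $56,480.00 = $16,802.80
Final settlement = outstanding balance + penalty = $41,724.3772… + $16,802.80 = $58,527.18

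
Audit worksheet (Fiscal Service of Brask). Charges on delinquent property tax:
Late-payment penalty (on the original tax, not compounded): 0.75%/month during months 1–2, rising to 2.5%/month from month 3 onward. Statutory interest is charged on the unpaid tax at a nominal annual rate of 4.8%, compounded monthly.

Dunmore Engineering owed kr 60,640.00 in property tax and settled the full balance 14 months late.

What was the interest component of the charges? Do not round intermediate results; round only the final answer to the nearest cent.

Interest (4.8%/yr ÷ 12 = 0.4%/month): kr 60,640.00 × ((1 + 0.004)^14 − 1) = kr 3,485.5602…

kr 3,485.56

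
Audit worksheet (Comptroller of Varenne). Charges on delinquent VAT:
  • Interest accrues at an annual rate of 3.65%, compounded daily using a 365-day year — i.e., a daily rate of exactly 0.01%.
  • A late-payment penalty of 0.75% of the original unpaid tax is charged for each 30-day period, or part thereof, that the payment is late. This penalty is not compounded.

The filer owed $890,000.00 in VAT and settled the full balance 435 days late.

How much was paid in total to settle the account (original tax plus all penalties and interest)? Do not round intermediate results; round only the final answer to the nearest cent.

Penalty periods: ⌈435/30⌉ = 15; penalty = 15 × 0.75% × $890,000.00 = $100,125.00
Interest: $890,000.00 × ((1 + 0.0001)^435 − 1) = $890,000.00 × 0.04445772… = $39,567.3733…
Total = $890,000.00 + $100,125.0000 + $39,567.3733… = $1,029,692.37

$1,029,692.37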